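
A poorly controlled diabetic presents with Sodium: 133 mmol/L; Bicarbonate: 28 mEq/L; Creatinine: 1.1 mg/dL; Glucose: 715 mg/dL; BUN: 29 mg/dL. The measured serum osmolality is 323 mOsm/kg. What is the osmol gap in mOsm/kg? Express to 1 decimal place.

6.9 mOsm/kg

Calculated osmolality = 2·Na + glucose/18 + BUN/2.8
= 2·133 + 715/18 + 29/2.8
= 266 + 39.72 + 10.36
= 316.08 mOsm/kg ≈ 316.1 mOsm/kg
Osmolar gap = measured − calculated = 323 − 316.1 = 6.9 mOsm/kg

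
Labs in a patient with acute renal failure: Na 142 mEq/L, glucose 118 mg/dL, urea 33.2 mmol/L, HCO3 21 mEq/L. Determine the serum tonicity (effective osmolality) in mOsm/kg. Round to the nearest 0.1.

290.6 mOsm/kg

Effective osmolality excludes urea (freely permeant across cell membranes):
2·Na + glucose/18
= 2·142 + 118/18
= 284 + 6.56
= 290.56 mOsm/kg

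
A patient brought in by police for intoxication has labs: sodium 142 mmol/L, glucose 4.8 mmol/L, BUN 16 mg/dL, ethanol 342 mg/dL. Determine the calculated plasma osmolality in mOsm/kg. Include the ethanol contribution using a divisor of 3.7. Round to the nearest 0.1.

386.9 mOsm/kg

Calculated osmolality = 2·Na + glucose + BUN/2.8 + ethanol/3.7
= 2·142 + 4.8 + 16/2.8 + 342/3.7
= 284 + 4.80 + 5.71 + 92.43
= 386.94 mOsm/kg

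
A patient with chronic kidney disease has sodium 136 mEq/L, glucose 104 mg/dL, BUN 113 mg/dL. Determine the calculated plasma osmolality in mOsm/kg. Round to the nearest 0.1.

Calculated osmolality = 2·Na + glucose/18 + BUN/2.8
= 2·136 + 104/18 + 113/2.8
= 272 + 5.78 + 40.36
= 318.14 mOsm/kg

318.1 mOsm/kg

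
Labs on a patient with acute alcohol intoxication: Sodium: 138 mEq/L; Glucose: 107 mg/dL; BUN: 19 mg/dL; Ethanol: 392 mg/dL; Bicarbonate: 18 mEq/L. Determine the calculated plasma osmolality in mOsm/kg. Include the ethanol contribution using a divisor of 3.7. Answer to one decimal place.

Calculated osmolality = 2·Na + glucose/18 + BUN/2.8 + ethanol/3.7
= 2·138 + 107/18 + 19/2.8 + 392/3.7
= 276 + 5.94 + 6.79 + 105.95
= 394.68 mOsm/kg

394.7 mOsm/kg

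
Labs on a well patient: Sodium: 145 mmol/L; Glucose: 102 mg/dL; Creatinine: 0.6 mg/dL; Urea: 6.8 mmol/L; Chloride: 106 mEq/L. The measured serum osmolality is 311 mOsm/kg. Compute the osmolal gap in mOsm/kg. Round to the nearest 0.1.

8.5 mOsm/kg

Calculated osmolality = 2·Na + glucose/18 + urea
= 2·145 + 102/18 + 6.8
= 290 + 5.67 + 6.80
= 302.47 mOsm/kg ≈ 302.5 mOsm/kg
Osmolar gap = measured − calculated = 311 − 302.5 = 8.5 mOsm/kg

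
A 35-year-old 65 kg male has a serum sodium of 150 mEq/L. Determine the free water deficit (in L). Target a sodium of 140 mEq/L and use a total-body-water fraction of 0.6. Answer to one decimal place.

TBW = 0.6 · 65 = 39 L
Free water deficit = TBW · (Na/140 − 1)
= 39 · (150/140 − 1)
= 39 · 0.0714
= 2.78 L

2.8 L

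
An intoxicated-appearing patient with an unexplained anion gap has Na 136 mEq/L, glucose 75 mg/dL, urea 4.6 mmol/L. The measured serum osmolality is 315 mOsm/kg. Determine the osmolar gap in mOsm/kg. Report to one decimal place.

Calculated osmolality = 2·Na + glucose/18 + urea
= 2·136 + 75/18 + 4.6
= 272 + 4.17 + 4.60
= 280.77 mOsm/kg ≈ 280.8 mOsm/kg
Osmolar gap = measured − calculated = 315 − 280.8 = 34.2 mOsm/kg

34.2 mOsm/kg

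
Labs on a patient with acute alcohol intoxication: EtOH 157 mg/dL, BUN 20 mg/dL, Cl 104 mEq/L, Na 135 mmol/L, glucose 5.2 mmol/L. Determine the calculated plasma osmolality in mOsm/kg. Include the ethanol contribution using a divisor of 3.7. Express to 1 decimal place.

Calculated osmolality = 2·Na + glucose + BUN/2.8 + ethanol/3.7
= 2·135 + 5.2 + 20/2.8 + 157/3.7
= 270 + 5.20 + 7.14 + 42.43
= 324.77 mOsm/kg

324.8 mOsm/kg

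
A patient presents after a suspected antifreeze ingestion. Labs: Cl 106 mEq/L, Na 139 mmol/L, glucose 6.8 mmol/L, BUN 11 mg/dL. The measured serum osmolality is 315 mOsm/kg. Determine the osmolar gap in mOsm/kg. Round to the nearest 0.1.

26.3 mOsm/kg

Calculated osmolality = 2·Na + glucose + BUN/2.8
= 2·139 + 6.8 + 11/2.8
= 278 + 6.80 + 3.93
= 288.73 mOsm/kg ≈ 288.7 mOsm/kg
Osmolar gap = measured − calculated = 315 − 288.7 = 26.3 mOsm/kg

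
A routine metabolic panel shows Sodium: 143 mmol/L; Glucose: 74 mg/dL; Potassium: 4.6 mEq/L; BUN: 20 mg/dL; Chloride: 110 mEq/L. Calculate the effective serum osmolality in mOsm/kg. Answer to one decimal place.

290.1 mOsm/kg

Effective osmolality excludes urea (freely permeant across cell membranes):
2·Na + glucose/18
= 2·143 + 74/18
= 286 + 4.11
= 290.11 mOsm/kg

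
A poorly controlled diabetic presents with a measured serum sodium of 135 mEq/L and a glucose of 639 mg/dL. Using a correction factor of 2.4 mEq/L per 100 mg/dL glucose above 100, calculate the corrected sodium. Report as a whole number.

148 mEq/L

Corrected Na = measured Na + 2.4 · (glucose − 100)/100
= 135 + 2.4 · (639 − 100)/100
= 135 + 12.9
= 147.9 mEq/L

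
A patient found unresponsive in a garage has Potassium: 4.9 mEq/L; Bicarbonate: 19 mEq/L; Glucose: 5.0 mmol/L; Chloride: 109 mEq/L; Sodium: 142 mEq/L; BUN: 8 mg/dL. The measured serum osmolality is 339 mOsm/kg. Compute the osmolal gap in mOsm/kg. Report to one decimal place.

Calculated osmolality = 2·Na + glucose + BUN/2.8
= 2·142 + 5 + 8/2.8
= 284 + 5 + 2.86
= 291.86 mOsm/kg ≈ 291.9 mOsm/kg
Osmolar gap = measured − calculated = 339 − 291.9 = 47.1 mOsm/kg

47.1 mOsm/kg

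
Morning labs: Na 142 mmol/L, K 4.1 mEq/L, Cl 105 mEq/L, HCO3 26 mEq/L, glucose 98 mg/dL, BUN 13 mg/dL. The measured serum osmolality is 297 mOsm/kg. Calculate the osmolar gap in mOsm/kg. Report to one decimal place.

2.9 mOsm/kg

Calculated osmolality = 2·Na + glucose/18 + BUN/2.8
= 2·142 + 98/18 + 13/2.8
= 284 + 5.44 + 4.64
= 294.08 mOsm/kg ≈ 294.1 mOsm/kg
Osmolar gap = measured − calculated = 297 − 294.1 = 2.9 mOsm/kg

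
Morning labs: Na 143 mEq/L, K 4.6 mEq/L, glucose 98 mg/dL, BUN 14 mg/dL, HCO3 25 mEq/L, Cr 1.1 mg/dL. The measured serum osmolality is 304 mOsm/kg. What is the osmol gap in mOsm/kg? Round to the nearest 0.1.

7.6 mOsm/kg

Calculated osmolality = 2·Na + glucose/18 + BUN/2.8
= 2·143 + 98/18 + 14/2.8
= 286 + 5.44 + 5
= 296.44 mOsm/kg ≈ 296.4 mOsm/kg
Osmolar gap = measured − calculated = 304 − 296.4 = 7.6 mOsm/kg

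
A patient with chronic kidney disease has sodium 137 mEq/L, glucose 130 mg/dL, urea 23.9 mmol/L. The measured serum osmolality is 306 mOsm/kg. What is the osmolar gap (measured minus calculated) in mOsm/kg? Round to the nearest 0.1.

Calculated osmolality = 2·Na + glucose/18 + urea
= 2·137 + 130/18 + 23.9
= 274 + 7.22 + 23.90
= 305.12 mOsm/kg ≈ 305.1 mOsm/kg
Osmolar gap = measured − calculated = 306 − 305.1 = 0.9 mOsm/kg

0.9 mOsm/kg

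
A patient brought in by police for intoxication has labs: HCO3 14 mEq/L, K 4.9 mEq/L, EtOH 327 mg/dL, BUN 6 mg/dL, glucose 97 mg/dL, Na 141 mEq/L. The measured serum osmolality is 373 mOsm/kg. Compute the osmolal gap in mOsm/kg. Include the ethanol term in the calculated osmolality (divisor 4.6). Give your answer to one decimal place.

Calculated osmolality = 2·Na + glucose/18 + BUN/2.8 + ethanol/4.6
= 2·141 + 97/18 + 6/2.8 + 327/4.6
= 282 + 5.39 + 2.14 + 71.09
= 360.62 mOsm/kg ≈ 360.6 mOsm/kg
Osmolar gap = measured − calculated = 373 − 360.6 = 12.4 mOsm/kg

12.4 mOsm/kg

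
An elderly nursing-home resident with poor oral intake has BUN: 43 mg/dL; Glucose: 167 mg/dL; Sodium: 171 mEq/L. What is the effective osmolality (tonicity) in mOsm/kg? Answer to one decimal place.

351.3 mOsm/kg

Effective osmolality excludes urea (freely permeant across cell membranes):
2·Na + glucose/18
= 2·171 + 167/18
= 342 + 9.28
= 351.28 mOsm/kg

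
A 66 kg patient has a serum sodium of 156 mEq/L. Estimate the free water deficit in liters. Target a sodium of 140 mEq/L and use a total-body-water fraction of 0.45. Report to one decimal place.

TBW = 0.45 · 66 = 29.7 L
Free water deficit = TBW · (Na/140 − 1)
= 29.7 · (156/140 − 1)
= 29.7 · 0.1143
= 3.39 L

3.4 L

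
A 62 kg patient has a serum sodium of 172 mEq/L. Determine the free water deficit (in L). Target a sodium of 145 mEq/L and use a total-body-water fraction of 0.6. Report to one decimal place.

6.9 L

TBW = 0.6 · 62 = 37.2 L
Free water deficit = TBW · (Na/145 − 1)
= 37.2 · (172/145 − 1)
= 37.2 · 0.1862
= 6.93 L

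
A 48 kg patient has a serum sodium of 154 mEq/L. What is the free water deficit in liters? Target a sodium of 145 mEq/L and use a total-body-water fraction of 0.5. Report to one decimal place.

TBW = 0.5 · 48 = 24 L
Free water deficit = TBW · (Na/145 − 1)
= 24 · (154/145 − 1)
= 24 · 0.0621
= 1.49 L

1.5 L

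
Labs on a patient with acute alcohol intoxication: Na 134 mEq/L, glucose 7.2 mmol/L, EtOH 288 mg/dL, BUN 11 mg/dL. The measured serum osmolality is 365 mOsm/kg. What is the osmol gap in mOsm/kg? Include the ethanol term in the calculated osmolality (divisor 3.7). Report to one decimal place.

8.0 mOsm/kg

Calculated osmolality = 2·Na + glucose + BUN/2.8 + ethanol/3.7
= 2·134 + 7.2 + 11/2.8 + 288/3.7
= 268 + 7.20 + 3.93 + 77.84
= 356.97 mOsm/kg ≈ 357.0 mOsm/kg
Osmolar gap = measured − calculated = 365 − 357.0 = 8.0 mOsm/kg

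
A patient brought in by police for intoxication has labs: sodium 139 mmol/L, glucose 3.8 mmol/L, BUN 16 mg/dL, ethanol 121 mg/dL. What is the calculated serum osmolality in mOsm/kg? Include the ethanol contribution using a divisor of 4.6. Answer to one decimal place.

Calculated osmolality = 2·Na + glucose + BUN/2.8 + ethanol/4.6
= 2·139 + 3.8 + 16/2.8 + 121/4.6
= 278 + 3.80 + 5.71 + 26.30
= 313.81 mOsm/kg

313.8 mOsm/kg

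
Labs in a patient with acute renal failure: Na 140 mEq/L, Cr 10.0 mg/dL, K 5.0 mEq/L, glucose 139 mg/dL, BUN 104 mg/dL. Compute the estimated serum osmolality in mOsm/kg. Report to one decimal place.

324.9 mOsm/kg

Calculated osmolality = 2·Na + glucose/18 + BUN/2.8
= 2·140 + 139/18 + 104/2.8
= 280 + 7.72 + 37.14
= 324.86 mOsm/kg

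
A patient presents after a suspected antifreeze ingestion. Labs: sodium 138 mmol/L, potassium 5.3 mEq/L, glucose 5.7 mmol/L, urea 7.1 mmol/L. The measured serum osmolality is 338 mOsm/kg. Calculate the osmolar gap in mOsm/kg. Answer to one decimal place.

Calculated osmolality = 2·Na + glucose + urea
= 2·138 + 5.7 + 7.1
= 276 + 5.70 + 7.10
= 288.8 mOsm/kg ≈ 288.8 mOsm/kg
Osmolar gap = measured − calculated = 338 − 288.8 = 49.2 mOsm/kg

49.2 mOsm/kg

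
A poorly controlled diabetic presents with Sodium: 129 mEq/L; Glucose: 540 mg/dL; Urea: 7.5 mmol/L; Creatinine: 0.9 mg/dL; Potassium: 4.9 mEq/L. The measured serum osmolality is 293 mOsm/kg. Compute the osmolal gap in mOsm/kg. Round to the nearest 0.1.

Calculated osmolality = 2·Na + glucose/18 + urea
= 2·129 + 540/18 + 7.5
= 258 + 30 + 7.50
= 295.5 mOsm/kg ≈ 295.5 mOsm/kg
Osmolar gap = measured − calculated = 293 − 295.5 = -2.5 mOsm/kg

-2.5 mOsm/kg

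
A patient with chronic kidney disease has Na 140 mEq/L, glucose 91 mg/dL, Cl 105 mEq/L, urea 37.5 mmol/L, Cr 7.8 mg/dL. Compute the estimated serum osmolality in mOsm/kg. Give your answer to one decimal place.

Calculated osmolality = 2·Na + glucose/18 + urea
= 2·140 + 91/18 + 37.5
= 280 + 5.06 + 37.50
= 322.56 mOsm/kg

322.6 mOsm/kg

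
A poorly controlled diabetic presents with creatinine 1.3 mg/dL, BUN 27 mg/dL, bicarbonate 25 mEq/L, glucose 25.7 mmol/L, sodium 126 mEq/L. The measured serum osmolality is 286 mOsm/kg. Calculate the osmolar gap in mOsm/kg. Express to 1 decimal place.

Calculated osmolality = 2·Na + glucose + BUN/2.8
= 2·126 + 25.7 + 27/2.8
= 252 + 25.70 + 9.64
= 287.34 mOsm/kg ≈ 287.3 mOsm/kg
Osmolar gap = measured − calculated = 286 − 287.3 = -1.3 mOsm/kg

-1.3 mOsm/kg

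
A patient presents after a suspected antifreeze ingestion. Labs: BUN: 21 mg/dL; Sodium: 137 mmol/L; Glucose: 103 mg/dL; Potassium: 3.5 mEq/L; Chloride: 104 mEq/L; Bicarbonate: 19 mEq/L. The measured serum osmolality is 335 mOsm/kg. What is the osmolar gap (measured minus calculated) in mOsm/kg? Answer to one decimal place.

Calculated osmolality = 2·Na + glucose/18 + BUN/2.8
= 2·137 + 103/18 + 21/2.8
= 274 + 5.72 + 7.50
= 287.22 mOsm/kg ≈ 287.2 mOsm/kg
Osmolar gap = measured − calculated = 335 − 287.2 = 47.8 mOsm/kg

47.8 mOsm/kg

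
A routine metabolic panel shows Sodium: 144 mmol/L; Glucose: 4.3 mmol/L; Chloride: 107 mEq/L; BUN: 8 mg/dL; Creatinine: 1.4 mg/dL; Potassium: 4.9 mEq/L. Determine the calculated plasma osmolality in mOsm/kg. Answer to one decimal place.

Calculated osmolality = 2·Na + glucose + BUN/2.8
= 2·144 + 4.3 + 8/2.8
= 288 + 4.30 + 2.86
= 295.16 mOsm/kg

295.2 mOsm/kg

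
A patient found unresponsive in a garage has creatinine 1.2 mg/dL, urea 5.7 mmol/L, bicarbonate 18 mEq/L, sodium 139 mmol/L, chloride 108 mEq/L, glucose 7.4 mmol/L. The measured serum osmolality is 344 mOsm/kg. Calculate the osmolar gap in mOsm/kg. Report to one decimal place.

Calculated osmolality = 2·Na + glucose + urea
= 2·139 + 7.4 + 5.7
= 278 + 7.40 + 5.70
= 291.1 mOsm/kg ≈ 291.1 mOsm/kg
Osmolar gap = measured − calculated = 344 − 291.1 = 52.9 mOsm/kg

52.9 mOsm/kg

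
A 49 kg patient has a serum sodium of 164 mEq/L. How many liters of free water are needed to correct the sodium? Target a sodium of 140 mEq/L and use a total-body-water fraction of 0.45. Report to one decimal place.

3.8 L

TBW = 0.45 · 49 = 22.05 L
Free water deficit = TBW · (Na/140 − 1)
= 22.05 · (164/140 − 1)
= 22.05 · 0.1714
= 3.78 L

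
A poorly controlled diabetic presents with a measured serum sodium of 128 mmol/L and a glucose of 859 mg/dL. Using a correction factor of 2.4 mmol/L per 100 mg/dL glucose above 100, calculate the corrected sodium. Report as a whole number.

Corrected Na = measured Na + 2.4 · (glucose − 100)/100
= 128 + 2.4 · (859 − 100)/100
= 128 + 18.2
= 146.2 mmol/L

146 mmol/L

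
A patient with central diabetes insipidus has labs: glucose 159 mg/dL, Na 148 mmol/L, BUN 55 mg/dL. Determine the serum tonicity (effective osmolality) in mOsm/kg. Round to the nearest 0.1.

Effective osmolality excludes urea (freely permeant across cell membranes):
2·Na + glucose/18
= 2·148 + 159/18
= 296 + 8.83
= 304.83 mOsm/kg

304.8 mOsm/kg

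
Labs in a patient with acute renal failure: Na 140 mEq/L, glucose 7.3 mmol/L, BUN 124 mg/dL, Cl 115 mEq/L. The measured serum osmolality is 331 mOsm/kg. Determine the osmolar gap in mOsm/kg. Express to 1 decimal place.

-0.6 mOsm/kg

Calculated osmolality = 2·Na + glucose + BUN/2.8
= 2·140 + 7.3 + 124/2.8
= 280 + 7.30 + 44.29
= 331.59 mOsm/kg ≈ 331.6 mOsm/kg
Osmolar gap = measured − calculated = 331 − 331.6 = -0.6 mOsm/kg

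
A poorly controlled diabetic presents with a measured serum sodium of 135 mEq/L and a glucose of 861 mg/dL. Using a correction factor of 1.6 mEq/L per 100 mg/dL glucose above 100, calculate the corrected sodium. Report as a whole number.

147 mEq/L

Corrected Na = measured Na + 1.6 · (glucose − 100)/100
= 135 + 1.6 · (861 − 100)/100
= 135 + 12.2
= 147.2 mEq/L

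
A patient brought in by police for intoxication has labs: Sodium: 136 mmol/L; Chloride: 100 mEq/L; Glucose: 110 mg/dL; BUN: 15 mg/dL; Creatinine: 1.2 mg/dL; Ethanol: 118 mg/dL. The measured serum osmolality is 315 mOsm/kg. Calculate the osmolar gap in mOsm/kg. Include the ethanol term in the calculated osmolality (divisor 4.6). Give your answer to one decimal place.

Calculated osmolality = 2·Na + glucose/18 + BUN/2.8 + ethanol/4.6
= 2·136 + 110/18 + 15/2.8 + 118/4.6
= 272 + 6.11 + 5.36 + 25.65
= 309.12 mOsm/kg ≈ 309.1 mOsm/kg
Osmolar gap = measured − calculated = 315 − 309.1 = 5.9 mOsm/kg

5.9 mOsm/kg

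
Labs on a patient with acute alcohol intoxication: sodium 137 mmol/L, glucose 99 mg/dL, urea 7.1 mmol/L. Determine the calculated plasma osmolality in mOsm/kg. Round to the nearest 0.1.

286.6 mOsm/kg

Calculated osmolality = 2·Na + glucose/18 + urea
= 2·137 + 99/18 + 7.1
= 274 + 5.50 + 7.10
= 286.6 mOsm/kg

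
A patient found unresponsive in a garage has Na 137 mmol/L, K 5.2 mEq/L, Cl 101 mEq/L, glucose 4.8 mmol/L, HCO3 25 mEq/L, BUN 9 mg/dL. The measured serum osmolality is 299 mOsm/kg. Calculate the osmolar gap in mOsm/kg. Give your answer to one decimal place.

17.0 mOsm/kg

Calculated osmolality = 2·Na + glucose + BUN/2.8
= 2·137 + 4.8 + 9/2.8
= 274 + 4.80 + 3.21
= 282.01 mOsm/kg ≈ 282.0 mOsm/kg
Osmolar gap = measured − calculated = 299 − 282.0 = 17.0 mOsm/kg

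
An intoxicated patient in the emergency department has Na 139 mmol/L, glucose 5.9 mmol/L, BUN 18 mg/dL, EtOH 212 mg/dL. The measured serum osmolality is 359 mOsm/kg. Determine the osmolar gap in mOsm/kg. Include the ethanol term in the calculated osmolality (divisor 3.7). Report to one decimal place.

11.4 mOsm/kg

Calculated osmolality = 2·Na + glucose + BUN/2.8 + ethanol/3.7
= 2·139 + 5.9 + 18/2.8 + 212/3.7
= 278 + 5.90 + 6.43 + 57.30
= 347.63 mOsm/kg ≈ 347.6 mOsm/kg
Osmolar gap = measured − calculated = 359 − 347.6 = 11.4 mOsm/kg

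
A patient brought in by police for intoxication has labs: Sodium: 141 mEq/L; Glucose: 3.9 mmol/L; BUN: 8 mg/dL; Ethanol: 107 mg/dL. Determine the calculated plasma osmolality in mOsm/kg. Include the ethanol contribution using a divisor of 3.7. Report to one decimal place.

317.7 mOsm/kg

Calculated osmolality = 2·Na + glucose + BUN/2.8 + ethanol/3.7
= 2·141 + 3.9 + 8/2.8 + 107/3.7
= 282 + 3.90 + 2.86 + 28.92
= 317.68 mOsm/kg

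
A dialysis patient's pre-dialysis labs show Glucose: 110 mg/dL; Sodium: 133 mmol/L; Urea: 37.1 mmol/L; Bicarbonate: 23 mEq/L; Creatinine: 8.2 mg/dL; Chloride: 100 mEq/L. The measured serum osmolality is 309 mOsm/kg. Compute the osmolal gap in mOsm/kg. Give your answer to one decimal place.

-0.2 mOsm/kg

Calculated osmolality = 2·Na + glucose/18 + urea
= 2·133 + 110/18 + 37.1
= 266 + 6.11 + 37.10
= 309.21 mOsm/kg ≈ 309.2 mOsm/kg
Osmolar gap = measured − calculated = 309 − 309.2 = -0.2 mOsm/kg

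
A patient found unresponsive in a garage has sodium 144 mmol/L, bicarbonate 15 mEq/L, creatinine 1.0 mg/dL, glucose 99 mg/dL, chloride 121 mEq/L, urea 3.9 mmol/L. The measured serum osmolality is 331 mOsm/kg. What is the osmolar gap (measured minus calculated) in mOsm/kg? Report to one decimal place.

Calculated osmolality = 2·Na + glucose/18 + urea
= 2·144 + 99/18 + 3.9
= 288 + 5.50 + 3.90
= 297.4 mOsm/kg ≈ 297.4 mOsm/kg
Osmolar gap = measured − calculated = 331 − 297.4 = 33.6 mOsm/kg

33.6 mOsm/kg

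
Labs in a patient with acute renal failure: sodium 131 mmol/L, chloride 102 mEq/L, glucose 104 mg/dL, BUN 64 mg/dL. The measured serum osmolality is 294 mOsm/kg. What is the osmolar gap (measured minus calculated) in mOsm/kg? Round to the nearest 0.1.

3.4 mOsm/kg

Calculated osmolality = 2·Na + glucose/18 + BUN/2.8
= 2·131 + 104/18 + 64/2.8
= 262 + 5.78 + 22.86
= 290.64 mOsm/kg ≈ 290.6 mOsm/kg
Osmolar gap = measured − calculated = 294 − 290.6 = 3.4 mOsm/kg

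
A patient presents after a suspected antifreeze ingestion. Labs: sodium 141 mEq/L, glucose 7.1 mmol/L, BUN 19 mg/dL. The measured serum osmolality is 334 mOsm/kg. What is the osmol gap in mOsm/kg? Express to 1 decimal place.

38.1 mOsm/kg

Calculated osmolality = 2·Na + glucose + BUN/2.8
= 2·141 + 7.1 + 19/2.8
= 282 + 7.10 + 6.79
= 295.89 mOsm/kg ≈ 295.9 mOsm/kg
Osmolar gap = measured − calculated = 334 − 295.9 = 38.1 mOsm/kg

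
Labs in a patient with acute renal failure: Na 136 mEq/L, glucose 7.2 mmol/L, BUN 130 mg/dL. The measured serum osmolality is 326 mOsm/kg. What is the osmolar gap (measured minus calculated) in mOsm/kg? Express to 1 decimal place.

Calculated osmolality = 2·Na + glucose + BUN/2.8
= 2·136 + 7.2 + 130/2.8
= 272 + 7.20 + 46.43
= 325.63 mOsm/kg ≈ 325.6 mOsm/kg
Osmolar gap = measured − calculated = 326 − 325.6 = 0.4 mOsm/kg

0.4 mOsm/kg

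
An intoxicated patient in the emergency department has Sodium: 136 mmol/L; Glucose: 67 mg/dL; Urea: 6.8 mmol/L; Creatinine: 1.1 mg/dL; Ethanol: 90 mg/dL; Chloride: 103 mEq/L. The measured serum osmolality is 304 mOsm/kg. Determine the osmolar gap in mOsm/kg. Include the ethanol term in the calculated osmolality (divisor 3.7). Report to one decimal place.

Calculated osmolality = 2·Na + glucose/18 + urea + ethanol/3.7
= 2·136 + 67/18 + 6.8 + 90/3.7
= 272 + 3.72 + 6.80 + 24.32
= 306.84 mOsm/kg ≈ 306.8 mOsm/kg
Osmolar gap = measured − calculated = 304 − 306.8 = -2.8 mOsm/kg

-2.8 mOsm/kg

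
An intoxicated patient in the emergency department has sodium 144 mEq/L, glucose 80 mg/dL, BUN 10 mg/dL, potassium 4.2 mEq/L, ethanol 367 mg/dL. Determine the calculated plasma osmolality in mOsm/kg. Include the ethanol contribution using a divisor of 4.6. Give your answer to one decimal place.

Calculated osmolality = 2·Na + glucose/18 + BUN/2.8 + ethanol/4.6
= 2·144 + 80/18 + 10/2.8 + 367/4.6
= 288 + 4.44 + 3.57 + 79.78
= 375.79 mOsm/kg

375.8 mOsm/kg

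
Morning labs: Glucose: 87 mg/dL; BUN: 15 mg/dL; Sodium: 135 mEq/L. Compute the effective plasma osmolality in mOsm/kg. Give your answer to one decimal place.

274.8 mOsm/kg

Effective osmolality excludes urea (freely permeant across cell membranes):
2·Na + glucose/18
= 2·135 + 87/18
= 270 + 4.83
= 274.83 mOsm/kg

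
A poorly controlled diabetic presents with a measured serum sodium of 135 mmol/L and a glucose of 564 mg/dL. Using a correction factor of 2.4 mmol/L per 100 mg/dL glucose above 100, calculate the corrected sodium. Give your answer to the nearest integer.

Corrected Na = measured Na + 2.4 · (glucose − 100)/100
= 135 + 2.4 · (564 − 100)/100
= 135 + 11.1
= 146.1 mmol/L

146 mmol/L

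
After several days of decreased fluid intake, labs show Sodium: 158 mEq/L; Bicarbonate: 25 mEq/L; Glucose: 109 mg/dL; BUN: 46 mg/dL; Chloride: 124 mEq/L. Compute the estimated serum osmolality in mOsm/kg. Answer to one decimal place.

Calculated osmolality = 2·Na + glucose/18 + BUN/2.8
= 2·158 + 109/18 + 46/2.8
= 316 + 6.06 + 16.43
= 338.49 mOsm/kg

338.5 mOsm/kg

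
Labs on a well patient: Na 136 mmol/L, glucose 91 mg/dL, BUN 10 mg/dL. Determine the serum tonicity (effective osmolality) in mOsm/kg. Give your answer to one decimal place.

277.1 mOsm/kg

Effective osmolality excludes urea (freely permeant across cell membranes):
2·Na + glucose/18
= 2·136 + 91/18
= 272 + 5.06
= 277.06 mOsm/kg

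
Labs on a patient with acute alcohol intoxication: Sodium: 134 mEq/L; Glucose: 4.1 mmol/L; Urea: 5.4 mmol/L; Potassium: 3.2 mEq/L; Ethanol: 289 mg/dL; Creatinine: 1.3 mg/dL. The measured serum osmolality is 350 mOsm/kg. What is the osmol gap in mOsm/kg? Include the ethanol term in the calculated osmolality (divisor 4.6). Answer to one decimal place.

Calculated osmolality = 2·Na + glucose + urea + ethanol/4.6
= 2·134 + 4.1 + 5.4 + 289/4.6
= 268 + 4.10 + 5.40 + 62.83
= 340.33 mOsm/kg ≈ 340.3 mOsm/kg
Osmolar gap = measured − calculated = 350 − 340.3 = 9.7 mOsm/kg

9.7 mOsm/kg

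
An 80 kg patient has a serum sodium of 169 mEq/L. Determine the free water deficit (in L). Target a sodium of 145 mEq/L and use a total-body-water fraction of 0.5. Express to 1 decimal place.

TBW = 0.5 · 80 = 40 L
Free water deficit = TBW · (Na/145 − 1)
= 40 · (169/145 − 1)
= 40 · 0.1655
= 6.62 L

6.6 L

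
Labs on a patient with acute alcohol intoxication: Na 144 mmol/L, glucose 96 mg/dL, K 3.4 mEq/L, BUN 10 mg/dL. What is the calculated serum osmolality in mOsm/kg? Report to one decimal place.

296.9 mOsm/kg

Calculated osmolality = 2·Na + glucose/18 + BUN/2.8
= 2·144 + 96/18 + 10/2.8
= 288 + 5.33 + 3.57
= 296.9 mOsm/kg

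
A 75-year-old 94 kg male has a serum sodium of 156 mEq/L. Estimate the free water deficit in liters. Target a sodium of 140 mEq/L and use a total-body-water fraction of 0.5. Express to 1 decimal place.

5.4 L

TBW = 0.5 · 94 = 47 L
Free water deficit = TBW · (Na/140 − 1)
= 47 · (156/140 − 1)
= 47 · 0.1143
= 5.37 L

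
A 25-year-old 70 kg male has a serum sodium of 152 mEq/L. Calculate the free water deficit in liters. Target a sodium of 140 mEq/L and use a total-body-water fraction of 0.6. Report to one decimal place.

3.6 L

TBW = 0.6 · 70 = 42 L
Free water deficit = TBW · (Na/140 − 1)
= 42 · (152/140 − 1)
= 42 · 0.0857
= 3.6 L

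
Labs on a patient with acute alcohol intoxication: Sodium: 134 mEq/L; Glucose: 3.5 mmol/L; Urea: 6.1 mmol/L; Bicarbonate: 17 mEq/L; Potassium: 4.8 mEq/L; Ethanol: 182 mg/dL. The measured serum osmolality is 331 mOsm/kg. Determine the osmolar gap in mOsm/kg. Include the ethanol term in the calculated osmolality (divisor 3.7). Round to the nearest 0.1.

Calculated osmolality = 2·Na + glucose + urea + ethanol/3.7
= 2·134 + 3.5 + 6.1 + 182/3.7
= 268 + 3.50 + 6.10 + 49.19
= 326.79 mOsm/kg ≈ 326.8 mOsm/kg
Osmolar gap = measured − calculated = 331 − 326.8 = 4.2 mOsm/kg

4.2 mOsm/kg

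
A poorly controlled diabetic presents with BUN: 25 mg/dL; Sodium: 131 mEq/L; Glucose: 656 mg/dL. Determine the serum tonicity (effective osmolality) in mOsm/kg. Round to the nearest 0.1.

298.4 mOsm/kg

Effective osmolality excludes urea (freely permeant across cell membranes):
2·Na + glucose/18
= 2·131 + 656/18
= 262 + 36.44
= 298.44 mOsm/kg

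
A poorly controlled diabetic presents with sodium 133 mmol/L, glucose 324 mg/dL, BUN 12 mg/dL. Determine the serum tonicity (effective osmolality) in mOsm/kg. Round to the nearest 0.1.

284.0 mOsm/kg

Effective osmolality excludes urea (freely permeant across cell membranes):
2·Na + glucose/18
= 2·133 + 324/18
= 266 + 18
= 284 mOsm/kg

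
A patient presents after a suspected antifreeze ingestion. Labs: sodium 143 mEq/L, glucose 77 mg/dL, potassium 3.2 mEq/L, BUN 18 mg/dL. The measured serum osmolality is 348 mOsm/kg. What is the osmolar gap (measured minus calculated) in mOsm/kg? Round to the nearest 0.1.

51.3 mOsm/kg

Calculated osmolality = 2·Na + glucose/18 + BUN/2.8
= 2·143 + 77/18 + 18/2.8
= 286 + 4.28 + 6.43
= 296.71 mOsm/kg ≈ 296.7 mOsm/kg
Osmolar gap = measured − calculated = 348 − 296.7 = 51.3 mOsm/kg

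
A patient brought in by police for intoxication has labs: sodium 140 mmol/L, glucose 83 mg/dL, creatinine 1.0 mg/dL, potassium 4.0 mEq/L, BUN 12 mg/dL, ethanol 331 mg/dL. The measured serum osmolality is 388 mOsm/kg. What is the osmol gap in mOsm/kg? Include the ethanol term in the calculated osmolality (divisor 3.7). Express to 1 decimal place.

9.6 mOsm/kg

Calculated osmolality = 2·Na + glucose/18 + BUN/2.8 + ethanol/3.7
= 2·140 + 83/18 + 12/2.8 + 331/3.7
= 280 + 4.61 + 4.29 + 89.46
= 378.36 mOsm/kg ≈ 378.4 mOsm/kg
Osmolar gap = measured − calculated = 388 − 378.4 = 9.6 mOsm/kg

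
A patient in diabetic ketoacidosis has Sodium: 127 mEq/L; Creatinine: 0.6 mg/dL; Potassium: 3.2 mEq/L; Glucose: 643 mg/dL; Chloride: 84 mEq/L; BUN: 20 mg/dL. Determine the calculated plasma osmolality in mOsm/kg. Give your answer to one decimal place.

296.9 mOsm/kg

Calculated osmolality = 2·Na + glucose/18 + BUN/2.8
= 2·127 + 643/18 + 20/2.8
= 254 + 35.72 + 7.14
= 296.86 mOsm/kg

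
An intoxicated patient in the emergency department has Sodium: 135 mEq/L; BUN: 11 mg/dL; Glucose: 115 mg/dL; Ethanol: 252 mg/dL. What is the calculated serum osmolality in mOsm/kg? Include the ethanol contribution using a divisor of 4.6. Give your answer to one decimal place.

Calculated osmolality = 2·Na + glucose/18 + BUN/2.8 + ethanol/4.6
= 2·135 + 115/18 + 11/2.8 + 252/4.6
= 270 + 6.39 + 3.93 + 54.78
= 335.1 mOsm/kg

335.1 mOsm/kg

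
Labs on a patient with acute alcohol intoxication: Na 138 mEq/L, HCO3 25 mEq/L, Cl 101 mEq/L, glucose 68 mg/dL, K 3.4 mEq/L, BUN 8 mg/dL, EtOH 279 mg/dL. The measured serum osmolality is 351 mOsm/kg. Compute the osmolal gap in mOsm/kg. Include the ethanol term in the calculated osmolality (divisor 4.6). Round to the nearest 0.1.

7.7 mOsm/kg

Calculated osmolality = 2·Na + glucose/18 + BUN/2.8 + ethanol/4.6
= 2·138 + 68/18 + 8/2.8 + 279/4.6
= 276 + 3.78 + 2.86 + 60.65
= 343.29 mOsm/kg ≈ 343.3 mOsm/kg
Osmolar gap = measured − calculated = 351 − 343.3 = 7.7 mOsm/kg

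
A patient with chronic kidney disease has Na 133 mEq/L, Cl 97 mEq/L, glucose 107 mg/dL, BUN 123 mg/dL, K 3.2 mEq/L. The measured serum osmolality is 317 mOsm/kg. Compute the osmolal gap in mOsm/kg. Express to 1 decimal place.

1.1 mOsm/kg

Calculated osmolality = 2·Na + glucose/18 + BUN/2.8
= 2·133 + 107/18 + 123/2.8
= 266 + 5.94 + 43.93
= 315.87 mOsm/kg ≈ 315.9 mOsm/kg
Osmolar gap = measured − calculated = 317 − 315.9 = 1.1 mOsm/kg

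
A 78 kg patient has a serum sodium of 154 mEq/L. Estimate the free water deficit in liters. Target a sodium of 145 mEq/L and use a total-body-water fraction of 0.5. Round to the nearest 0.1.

2.4 L

TBW = 0.5 · 78 = 39 L
Free water deficit = TBW · (Na/145 − 1)
= 39 · (154/145 − 1)
= 39 · 0.0621
= 2.42 L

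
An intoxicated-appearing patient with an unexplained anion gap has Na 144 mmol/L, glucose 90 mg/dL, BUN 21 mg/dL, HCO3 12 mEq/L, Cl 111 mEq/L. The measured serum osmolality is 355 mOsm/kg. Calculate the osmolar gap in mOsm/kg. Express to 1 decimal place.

Calculated osmolality = 2·Na + glucose/18 + BUN/2.8
= 2·144 + 90/18 + 21/2.8
= 288 + 5 + 7.50
= 300.5 mOsm/kg ≈ 300.5 mOsm/kg
Osmolar gap = measured − calculated = 355 − 300.5 = 54.5 mOsm/kg

54.5 mOsm/kg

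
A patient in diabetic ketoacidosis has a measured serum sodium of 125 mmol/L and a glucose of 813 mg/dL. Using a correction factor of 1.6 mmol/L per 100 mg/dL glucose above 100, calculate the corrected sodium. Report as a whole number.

Corrected Na = measured Na + 1.6 · (glucose − 100)/100
= 125 + 1.6 · (813 − 100)/100
= 125 + 11.4
= 136.4 mmol/L

136 mmol/L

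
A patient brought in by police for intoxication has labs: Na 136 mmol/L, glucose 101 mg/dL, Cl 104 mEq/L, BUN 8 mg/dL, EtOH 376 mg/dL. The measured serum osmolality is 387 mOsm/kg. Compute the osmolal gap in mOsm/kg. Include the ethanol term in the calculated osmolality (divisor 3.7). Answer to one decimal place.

Calculated osmolality = 2·Na + glucose/18 + BUN/2.8 + ethanol/3.7
= 2·136 + 101/18 + 8/2.8 + 376/3.7
= 272 + 5.61 + 2.86 + 101.62
= 382.09 mOsm/kg ≈ 382.1 mOsm/kg
Osmolar gap = measured − calculated = 387 − 382.1 = 4.9 mOsm/kg

4.9 mOsm/kg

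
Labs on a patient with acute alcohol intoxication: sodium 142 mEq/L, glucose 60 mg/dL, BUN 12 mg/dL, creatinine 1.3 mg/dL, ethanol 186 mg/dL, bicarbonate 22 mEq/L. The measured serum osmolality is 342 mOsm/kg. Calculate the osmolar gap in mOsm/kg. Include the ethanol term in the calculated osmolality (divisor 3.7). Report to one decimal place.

0.1 mOsm/kg

Calculated osmolality = 2·Na + glucose/18 + BUN/2.8 + ethanol/3.7
= 2·142 + 60/18 + 12/2.8 + 186/3.7
= 284 + 3.33 + 4.29 + 50.27
= 341.89 mOsm/kg ≈ 341.9 mOsm/kg
Osmolar gap = measured − calculated = 342 − 341.9 = 0.1 mOsm/kg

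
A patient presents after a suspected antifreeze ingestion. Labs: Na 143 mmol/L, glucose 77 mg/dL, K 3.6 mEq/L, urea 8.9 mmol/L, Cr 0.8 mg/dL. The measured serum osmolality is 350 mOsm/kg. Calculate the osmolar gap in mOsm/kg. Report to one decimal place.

Calculated osmolality = 2·Na + glucose/18 + urea
= 2·143 + 77/18 + 8.9
= 286 + 4.28 + 8.90
= 299.18 mOsm/kg ≈ 299.2 mOsm/kg
Osmolar gap = measured − calculated = 350 − 299.2 = 50.8 mOsm/kg

50.8 mOsm/kg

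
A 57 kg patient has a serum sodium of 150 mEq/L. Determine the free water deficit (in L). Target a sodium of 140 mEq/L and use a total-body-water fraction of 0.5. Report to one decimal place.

2.0 L

TBW = 0.5 · 57 = 28.5 L
Free water deficit = TBW · (Na/140 − 1)
= 28.5 · (150/140 − 1)
= 28.5 · 0.0714
= 2.03 L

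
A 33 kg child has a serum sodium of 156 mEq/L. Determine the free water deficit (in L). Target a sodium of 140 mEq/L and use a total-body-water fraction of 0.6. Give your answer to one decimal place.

TBW = 0.6 · 33 = 19.8 L
Free water deficit = TBW · (Na/140 − 1)
= 19.8 · (156/140 − 1)
= 19.8 · 0.1143
= 2.26 L

2.3 L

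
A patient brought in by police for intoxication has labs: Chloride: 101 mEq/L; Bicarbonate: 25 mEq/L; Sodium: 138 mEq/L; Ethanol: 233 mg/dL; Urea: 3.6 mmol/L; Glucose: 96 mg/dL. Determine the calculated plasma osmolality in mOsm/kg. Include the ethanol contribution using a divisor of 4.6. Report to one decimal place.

Calculated osmolality = 2·Na + glucose/18 + urea + ethanol/4.6
= 2·138 + 96/18 + 3.6 + 233/4.6
= 276 + 5.33 + 3.60 + 50.65
= 335.58 mOsm/kg

335.6 mOsm/kg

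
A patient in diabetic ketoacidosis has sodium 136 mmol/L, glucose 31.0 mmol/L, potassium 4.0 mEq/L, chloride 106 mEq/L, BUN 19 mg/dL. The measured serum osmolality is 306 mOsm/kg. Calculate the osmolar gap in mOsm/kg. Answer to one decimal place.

Calculated osmolality = 2·Na + glucose + BUN/2.8
= 2·136 + 31 + 19/2.8
= 272 + 31 + 6.79
= 309.79 mOsm/kg ≈ 309.8 mOsm/kg
Osmolar gap = measured − calculated = 306 − 309.8 = -3.8 mOsm/kg

-3.8 mOsm/kg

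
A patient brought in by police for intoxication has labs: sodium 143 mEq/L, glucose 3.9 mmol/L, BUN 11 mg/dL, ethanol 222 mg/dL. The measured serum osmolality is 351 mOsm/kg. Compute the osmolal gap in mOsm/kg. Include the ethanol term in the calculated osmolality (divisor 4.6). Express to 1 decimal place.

Calculated osmolality = 2·Na + glucose + BUN/2.8 + ethanol/4.6
= 2·143 + 3.9 + 11/2.8 + 222/4.6
= 286 + 3.90 + 3.93 + 48.26
= 342.09 mOsm/kg ≈ 342.1 mOsm/kg
Osmolar gap = measured − calculated = 351 − 342.1 = 8.9 mOsm/kg

8.9 mOsm/kg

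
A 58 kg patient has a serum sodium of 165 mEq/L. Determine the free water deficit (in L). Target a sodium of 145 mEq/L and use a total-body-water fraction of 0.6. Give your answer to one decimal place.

TBW = 0.6 · 58 = 34.8 L
Free water deficit = TBW · (Na/145 − 1)
= 34.8 · (165/145 − 1)
= 34.8 · 0.1379
= 4.8 L

4.8 L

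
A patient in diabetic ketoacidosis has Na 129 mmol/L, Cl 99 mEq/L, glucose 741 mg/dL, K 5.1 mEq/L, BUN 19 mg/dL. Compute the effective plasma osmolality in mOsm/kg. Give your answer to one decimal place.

Effective osmolality excludes urea (freely permeant across cell membranes):
2·Na + glucose/18
= 2·129 + 741/18
= 258 + 41.17
= 299.17 mOsm/kg

299.2 mOsm/kg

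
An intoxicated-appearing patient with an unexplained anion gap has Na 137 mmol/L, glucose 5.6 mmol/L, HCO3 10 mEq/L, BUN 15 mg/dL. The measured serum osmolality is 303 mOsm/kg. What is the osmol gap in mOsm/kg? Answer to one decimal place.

Calculated osmolality = 2·Na + glucose + BUN/2.8
= 2·137 + 5.6 + 15/2.8
= 274 + 5.60 + 5.36
= 284.96 mOsm/kg ≈ 285.0 mOsm/kg
Osmolar gap = measured − calculated = 303 − 285.0 = 18.0 mOsm/kg

18.0 mOsm/kg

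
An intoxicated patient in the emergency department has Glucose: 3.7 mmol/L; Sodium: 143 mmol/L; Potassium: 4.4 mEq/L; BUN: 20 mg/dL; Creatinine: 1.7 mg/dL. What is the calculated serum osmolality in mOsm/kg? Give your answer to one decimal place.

296.8 mOsm/kg

Calculated osmolality = 2·Na + glucose + BUN/2.8
= 2·143 + 3.7 + 20/2.8
= 286 + 3.70 + 7.14
= 296.84 mOsm/kg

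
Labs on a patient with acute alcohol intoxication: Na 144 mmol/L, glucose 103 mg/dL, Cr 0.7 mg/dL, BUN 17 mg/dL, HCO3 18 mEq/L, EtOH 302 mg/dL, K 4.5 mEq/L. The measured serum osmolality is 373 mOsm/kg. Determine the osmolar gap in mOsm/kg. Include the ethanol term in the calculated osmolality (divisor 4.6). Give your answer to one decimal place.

7.6 mOsm/kg

Calculated osmolality = 2·Na + glucose/18 + BUN/2.8 + ethanol/4.6
= 2·144 + 103/18 + 17/2.8 + 302/4.6
= 288 + 5.72 + 6.07 + 65.65
= 365.44 mOsm/kg ≈ 365.4 mOsm/kg
Osmolar gap = measured − calculated = 373 − 365.4 = 7.6 mOsm/kg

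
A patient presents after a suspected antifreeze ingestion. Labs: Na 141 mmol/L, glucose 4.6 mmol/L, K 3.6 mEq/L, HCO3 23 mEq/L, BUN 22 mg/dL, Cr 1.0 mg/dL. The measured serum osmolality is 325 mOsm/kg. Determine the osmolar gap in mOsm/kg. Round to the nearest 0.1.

30.5 mOsm/kg

Calculated osmolality = 2·Na + glucose + BUN/2.8
= 2·141 + 4.6 + 22/2.8
= 282 + 4.60 + 7.86
= 294.46 mOsm/kg ≈ 294.5 mOsm/kg
Osmolar gap = measured − calculated = 325 − 294.5 = 30.5 mOsm/kg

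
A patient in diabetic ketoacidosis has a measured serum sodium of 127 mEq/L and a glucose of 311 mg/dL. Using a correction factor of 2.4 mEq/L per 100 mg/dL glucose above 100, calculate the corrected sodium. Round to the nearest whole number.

132 mEq/L

Corrected Na = measured Na + 2.4 · (glucose − 100)/100
= 127 + 2.4 · (311 − 100)/100
= 127 + 5.1
= 132.1 mEq/L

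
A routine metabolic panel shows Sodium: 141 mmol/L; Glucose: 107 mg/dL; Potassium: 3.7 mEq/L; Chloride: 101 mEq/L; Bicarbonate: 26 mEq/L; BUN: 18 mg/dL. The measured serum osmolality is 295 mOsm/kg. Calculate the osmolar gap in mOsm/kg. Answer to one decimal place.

Calculated osmolality = 2·Na + glucose/18 + BUN/2.8
= 2·141 + 107/18 + 18/2.8
= 282 + 5.94 + 6.43
= 294.37 mOsm/kg ≈ 294.4 mOsm/kg
Osmolar gap = measured − calculated = 295 − 294.4 = 0.6 mOsm/kg

0.6 mOsm/kg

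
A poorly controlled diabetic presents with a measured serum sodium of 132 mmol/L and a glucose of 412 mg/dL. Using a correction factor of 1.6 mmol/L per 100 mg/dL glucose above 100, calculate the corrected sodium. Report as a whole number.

Corrected Na = measured Na + 1.6 · (glucose − 100)/100
= 132 + 1.6 · (412 − 100)/100
= 132 + 5
= 137 mmol/L

137 mmol/L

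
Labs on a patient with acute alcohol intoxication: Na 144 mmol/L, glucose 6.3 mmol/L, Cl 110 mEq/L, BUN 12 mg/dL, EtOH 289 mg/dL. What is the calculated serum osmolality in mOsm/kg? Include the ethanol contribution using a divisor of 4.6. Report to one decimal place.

Calculated osmolality = 2·Na + glucose + BUN/2.8 + ethanol/4.6
= 2·144 + 6.3 + 12/2.8 + 289/4.6
= 288 + 6.30 + 4.29 + 62.83
= 361.42 mOsm/kg

361.4 mOsm/kg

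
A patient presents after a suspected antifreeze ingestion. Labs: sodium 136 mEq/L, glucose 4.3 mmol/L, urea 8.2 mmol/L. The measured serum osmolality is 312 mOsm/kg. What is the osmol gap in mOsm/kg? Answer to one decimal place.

Calculated osmolality = 2·Na + glucose + urea
= 2·136 + 4.3 + 8.2
= 272 + 4.30 + 8.20
= 284.5 mOsm/kg ≈ 284.5 mOsm/kg
Osmolar gap = measured − calculated = 312 − 284.5 = 27.5 mOsm/kg

27.5 mOsm/kg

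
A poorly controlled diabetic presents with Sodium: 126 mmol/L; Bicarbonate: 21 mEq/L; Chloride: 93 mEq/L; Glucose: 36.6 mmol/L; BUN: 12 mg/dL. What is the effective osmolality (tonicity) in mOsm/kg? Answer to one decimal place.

288.6 mOsm/kg

Effective osmolality excludes urea (freely permeant across cell membranes):
2·Na + glucose
= 2·126 + 36.6
= 252 + 36.6
= 288.6 mOsm/kg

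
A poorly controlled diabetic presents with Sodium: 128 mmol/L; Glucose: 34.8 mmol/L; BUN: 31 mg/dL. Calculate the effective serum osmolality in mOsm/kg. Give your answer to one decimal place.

290.8 mOsm/kg

Effective osmolality excludes urea (freely permeant across cell membranes):
2·Na + glucose
= 2·128 + 34.8
= 256 + 34.8
= 290.8 mOsm/kg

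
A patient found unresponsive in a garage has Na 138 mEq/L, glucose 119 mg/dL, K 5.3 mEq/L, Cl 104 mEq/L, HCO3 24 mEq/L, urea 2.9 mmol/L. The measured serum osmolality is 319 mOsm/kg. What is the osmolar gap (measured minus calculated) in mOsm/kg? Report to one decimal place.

Calculated osmolality = 2·Na + glucose/18 + urea
= 2·138 + 119/18 + 2.9
= 276 + 6.61 + 2.90
= 285.51 mOsm/kg ≈ 285.5 mOsm/kg
Osmolar gap = measured − calculated = 319 − 285.5 = 33.5 mOsm/kg

33.5 mOsm/kg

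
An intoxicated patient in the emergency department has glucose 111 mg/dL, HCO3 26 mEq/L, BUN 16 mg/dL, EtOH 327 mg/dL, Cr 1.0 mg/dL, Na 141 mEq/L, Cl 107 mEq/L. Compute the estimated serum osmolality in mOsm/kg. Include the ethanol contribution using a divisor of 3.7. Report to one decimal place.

Calculated osmolality = 2·Na + glucose/18 + BUN/2.8 + ethanol/3.7
= 2·141 + 111/18 + 16/2.8 + 327/3.7
= 282 + 6.17 + 5.71 + 88.38
= 382.26 mOsm/kg

382.3 mOsm/kg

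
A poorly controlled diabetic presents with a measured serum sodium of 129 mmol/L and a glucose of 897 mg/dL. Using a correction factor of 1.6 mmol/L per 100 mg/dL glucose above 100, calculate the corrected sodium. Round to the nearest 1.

142 mmol/L

Corrected Na = measured Na + 1.6 · (glucose − 100)/100
= 129 + 1.6 · (897 − 100)/100
= 129 + 12.8
= 141.8 mmol/L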